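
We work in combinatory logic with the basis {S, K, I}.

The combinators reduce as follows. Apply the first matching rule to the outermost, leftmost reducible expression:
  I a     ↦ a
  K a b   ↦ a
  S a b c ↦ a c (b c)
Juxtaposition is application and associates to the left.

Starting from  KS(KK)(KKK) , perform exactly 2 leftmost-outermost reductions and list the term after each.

Answer: after 2 steps: SK

Reduction:
  start: KS(KK)(KKK)
  [1] S(KKK)
  [2] SK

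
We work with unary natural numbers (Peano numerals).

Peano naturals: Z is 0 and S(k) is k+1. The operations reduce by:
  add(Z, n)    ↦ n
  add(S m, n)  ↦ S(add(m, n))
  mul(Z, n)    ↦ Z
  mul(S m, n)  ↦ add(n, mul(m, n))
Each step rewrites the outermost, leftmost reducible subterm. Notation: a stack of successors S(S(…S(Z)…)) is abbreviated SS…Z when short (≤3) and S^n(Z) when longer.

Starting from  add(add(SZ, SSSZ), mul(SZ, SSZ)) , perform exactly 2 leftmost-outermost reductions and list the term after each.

  start: add(add(SZ, SSSZ), mul(SZ, SSZ))
  step 1: add(S(add(Z, SSSZ)), mul(SZ, SSZ))
  step 2: S(add(add(Z, SSSZ), mul(SZ, SSZ)))

Answer: after 2 steps: S(add(add(Z, SSSZ), mul(SZ, SSZ)))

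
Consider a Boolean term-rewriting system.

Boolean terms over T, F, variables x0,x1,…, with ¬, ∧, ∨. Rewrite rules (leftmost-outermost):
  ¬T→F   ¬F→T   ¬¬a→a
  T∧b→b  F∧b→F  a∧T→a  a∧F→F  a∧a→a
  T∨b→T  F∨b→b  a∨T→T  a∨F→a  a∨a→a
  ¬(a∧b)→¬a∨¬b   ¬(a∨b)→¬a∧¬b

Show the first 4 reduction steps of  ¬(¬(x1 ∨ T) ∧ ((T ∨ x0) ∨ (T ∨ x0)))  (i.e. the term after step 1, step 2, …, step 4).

  start: ¬(¬(x1 ∨ T) ∧ ((T ∨ x0) ∨ (T ∨ x0)))
  →1  ¬¬(x1 ∨ T) ∨ ¬((T ∨ x0) ∨ (T ∨ x0))
  →2  (x1 ∨ T) ∨ ¬((T ∨ x0) ∨ (T ∨ x0))
  →3  T ∨ ¬((T ∨ x0) ∨ (T ∨ x0))
  →4  T

Answer: after 4 steps: T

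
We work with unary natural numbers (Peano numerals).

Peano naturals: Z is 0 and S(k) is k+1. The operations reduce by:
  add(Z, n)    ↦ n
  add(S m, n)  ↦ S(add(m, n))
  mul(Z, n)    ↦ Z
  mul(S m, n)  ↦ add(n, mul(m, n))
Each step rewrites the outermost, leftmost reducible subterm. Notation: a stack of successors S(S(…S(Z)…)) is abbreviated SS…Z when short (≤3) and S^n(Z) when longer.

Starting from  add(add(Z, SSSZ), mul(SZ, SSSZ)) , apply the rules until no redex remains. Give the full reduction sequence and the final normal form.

Answer: normal form = S^6(Z)  (in 11 steps)

Derivation:
  start: add(add(Z, SSSZ), mul(SZ, SSSZ))
  →1  add(SSSZ, mul(SZ, SSSZ))
  →2  S(add(SSZ, mul(SZ, SSSZ)))
  →3  S(S(add(SZ, mul(SZ, SSSZ))))
  →4  S(S(S(add(Z, mul(SZ, SSSZ)))))
  →5  S(S(S(mul(SZ, SSSZ))))
  →6  S(S(S(add(SSSZ, mul(Z, SSSZ)))))
  →7  S(S(S(S(add(SSZ, mul(Z, SSSZ))))))
  →8  S(S(S(S(S(add(SZ, mul(Z, SSSZ)))))))
  →9  S(S(S(S(S(S(add(Z, mul(Z, SSSZ))))))))
  →10  S(S(S(S(S(S(mul(Z, SSSZ)))))))
  →11  S^6(Z)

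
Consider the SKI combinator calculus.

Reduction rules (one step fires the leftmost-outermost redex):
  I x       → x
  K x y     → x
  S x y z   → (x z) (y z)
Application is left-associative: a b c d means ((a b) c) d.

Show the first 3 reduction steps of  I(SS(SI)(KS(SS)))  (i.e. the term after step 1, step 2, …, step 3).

  start: I(SS(SI)(KS(SS)))
  [1] SS(SI)(KS(SS))
  [2] S(KS(SS))(SI(KS(SS)))
  [3] SS(SI(KS(SS)))

Answer: after 3 steps: SS(SI(KS(SS)))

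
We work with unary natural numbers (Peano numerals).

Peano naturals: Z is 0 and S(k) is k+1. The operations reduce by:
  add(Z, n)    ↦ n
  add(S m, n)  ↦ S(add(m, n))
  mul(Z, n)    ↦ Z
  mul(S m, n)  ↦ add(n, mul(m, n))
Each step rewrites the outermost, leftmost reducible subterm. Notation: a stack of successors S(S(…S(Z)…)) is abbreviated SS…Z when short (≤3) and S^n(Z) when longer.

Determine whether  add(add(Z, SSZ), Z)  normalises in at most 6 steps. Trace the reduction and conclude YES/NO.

  start: add(add(Z, SSZ), Z)
  step 1: add(SSZ, Z)
  step 2: S(add(SZ, Z))
  step 3: S(S(add(Z, Z)))
  step 4: SSZ

Answer: YES — reaches normal form SSZ in 4 ≤ 6 steps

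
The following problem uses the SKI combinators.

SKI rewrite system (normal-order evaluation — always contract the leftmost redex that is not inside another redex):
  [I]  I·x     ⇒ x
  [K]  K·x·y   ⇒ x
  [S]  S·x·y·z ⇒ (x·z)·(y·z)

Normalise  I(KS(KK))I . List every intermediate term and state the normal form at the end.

  start: I(KS(KK))I
  step 1: KS(KK)I
  step 2: SI

Answer: normal form = SI  (in 2 steps)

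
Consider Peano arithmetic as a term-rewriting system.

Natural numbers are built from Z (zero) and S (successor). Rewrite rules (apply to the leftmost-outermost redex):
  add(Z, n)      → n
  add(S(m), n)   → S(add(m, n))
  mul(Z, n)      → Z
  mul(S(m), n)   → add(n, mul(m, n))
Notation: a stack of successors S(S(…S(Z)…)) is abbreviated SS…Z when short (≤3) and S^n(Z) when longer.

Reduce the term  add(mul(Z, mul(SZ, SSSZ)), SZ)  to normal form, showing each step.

  start: add(mul(Z, mul(SZ, SSSZ)), SZ)
  →1  add(Z, SZ)
  →2  SZ

Answer: normal form = SZ  (in 2 steps)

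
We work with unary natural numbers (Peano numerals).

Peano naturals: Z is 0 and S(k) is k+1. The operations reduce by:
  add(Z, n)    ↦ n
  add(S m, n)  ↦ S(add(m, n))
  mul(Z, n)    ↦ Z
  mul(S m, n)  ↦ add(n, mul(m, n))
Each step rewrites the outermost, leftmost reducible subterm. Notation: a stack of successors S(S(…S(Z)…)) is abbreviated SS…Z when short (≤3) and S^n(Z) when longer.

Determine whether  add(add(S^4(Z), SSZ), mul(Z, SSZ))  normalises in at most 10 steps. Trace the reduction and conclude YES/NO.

Answer: NO — after 10 steps the term is S(S(S(S(S(add(SZ, mul(Z, SSZ))))))), not yet normal

Working:
  start: add(add(S^4(Z), SSZ), mul(Z, SSZ))
  step 1: add(S(add(SSSZ, SSZ)), mul(Z, SSZ))
  step 2: S(add(add(SSSZ, SSZ), mul(Z, SSZ)))
  step 3: S(add(S(add(SSZ, SSZ)), mul(Z, SSZ)))
  step 4: S(S(add(add(SSZ, SSZ), mul(Z, SSZ))))
  step 5: S(S(add(S(add(SZ, SSZ)), mul(Z, SSZ))))
  step 6: S(S(S(add(add(SZ, SSZ), mul(Z, SSZ)))))
  step 7: S(S(S(add(S(add(Z, SSZ)), mul(Z, SSZ)))))
  step 8: S(S(S(S(add(add(Z, SSZ), mul(Z, SSZ))))))
  step 9: S(S(S(S(add(SSZ, mul(Z, SSZ))))))
  step 10: S(S(S(S(S(add(SZ, mul(Z, SSZ)))))))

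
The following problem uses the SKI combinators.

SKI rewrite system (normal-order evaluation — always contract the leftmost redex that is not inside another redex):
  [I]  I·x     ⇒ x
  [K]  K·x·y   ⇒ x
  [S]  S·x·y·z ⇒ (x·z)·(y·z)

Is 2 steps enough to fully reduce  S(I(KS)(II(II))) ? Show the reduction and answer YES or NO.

Answer: YES — reaches normal form SS in 2 ≤ 2 steps

Working:
  start: S(I(KS)(II(II)))
  [1] S(KS(II(II)))
  [2] SS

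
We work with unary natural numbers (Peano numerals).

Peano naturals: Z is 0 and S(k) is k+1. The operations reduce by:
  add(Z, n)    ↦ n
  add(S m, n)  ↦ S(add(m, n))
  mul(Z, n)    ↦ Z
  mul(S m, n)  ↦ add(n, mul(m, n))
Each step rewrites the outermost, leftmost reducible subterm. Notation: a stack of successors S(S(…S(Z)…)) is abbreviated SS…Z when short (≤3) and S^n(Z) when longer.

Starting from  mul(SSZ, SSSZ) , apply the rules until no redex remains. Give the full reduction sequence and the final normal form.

  start: mul(SSZ, SSSZ)
  [1] add(SSSZ, mul(SZ, SSSZ))
  [2] S(add(SSZ, mul(SZ, SSSZ)))
  [3] S(S(add(SZ, mul(SZ, SSSZ))))
  [4] S(S(S(add(Z, mul(SZ, SSSZ)))))
  [5] S(S(S(mul(SZ, SSSZ))))
  [6] S(S(S(add(SSSZ, mul(Z, SSSZ)))))
  [7] S(S(S(S(add(SSZ, mul(Z, SSSZ))))))
  [8] S(S(S(S(S(add(SZ, mul(Z, SSSZ)))))))
  [9] S(S(S(S(S(S(add(Z, mul(Z, SSSZ))))))))
  [10] S(S(S(S(S(S(mul(Z, SSSZ)))))))
  [11] S^6(Z)

Answer: normal form = S^6(Z)  (in 11 steps)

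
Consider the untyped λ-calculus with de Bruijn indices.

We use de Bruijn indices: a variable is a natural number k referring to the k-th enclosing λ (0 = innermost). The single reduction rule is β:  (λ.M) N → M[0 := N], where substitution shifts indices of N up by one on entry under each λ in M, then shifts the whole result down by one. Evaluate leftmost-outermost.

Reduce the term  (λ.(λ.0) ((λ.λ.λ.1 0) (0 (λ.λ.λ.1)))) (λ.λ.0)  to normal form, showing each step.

Answer: normal form = λ.λ.1 0  (in 3 steps)

Working:
  start: (λ.(λ.0) ((λ.λ.λ.1 0) (0 (λ.λ.λ.1)))) (λ.λ.0)
  →1  (λ.0) ((λ.λ.λ.1 0) ((λ.λ.0) (λ.λ.λ.1)))
  →2  (λ.λ.λ.1 0) ((λ.λ.0) (λ.λ.λ.1))
  →3  λ.λ.1 0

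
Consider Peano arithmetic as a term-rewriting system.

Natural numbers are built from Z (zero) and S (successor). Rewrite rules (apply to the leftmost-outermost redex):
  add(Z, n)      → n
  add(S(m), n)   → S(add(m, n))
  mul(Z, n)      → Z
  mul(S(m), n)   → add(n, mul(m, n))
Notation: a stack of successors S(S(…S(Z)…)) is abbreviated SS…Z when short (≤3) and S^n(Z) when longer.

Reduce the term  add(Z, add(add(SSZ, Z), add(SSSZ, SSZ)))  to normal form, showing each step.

Answer: normal form = S^7(Z)  (in 11 steps)

Working:
  start: add(Z, add(add(SSZ, Z), add(SSSZ, SSZ)))
  [1] add(add(SSZ, Z), add(SSSZ, SSZ))
  [2] add(S(add(SZ, Z)), add(SSSZ, SSZ))
  [3] S(add(add(SZ, Z), add(SSSZ, SSZ)))
  [4] S(add(S(add(Z, Z)), add(SSSZ, SSZ)))
  [5] S(S(add(add(Z, Z), add(SSSZ, SSZ))))
  [6] S(S(add(Z, add(SSSZ, SSZ))))
  [7] S(S(add(SSSZ, SSZ)))
  [8] S(S(S(add(SSZ, SSZ))))
  [9] S(S(S(S(add(SZ, SSZ)))))
  [10] S(S(S(S(S(add(Z, SSZ))))))
  [11] S^7(Z)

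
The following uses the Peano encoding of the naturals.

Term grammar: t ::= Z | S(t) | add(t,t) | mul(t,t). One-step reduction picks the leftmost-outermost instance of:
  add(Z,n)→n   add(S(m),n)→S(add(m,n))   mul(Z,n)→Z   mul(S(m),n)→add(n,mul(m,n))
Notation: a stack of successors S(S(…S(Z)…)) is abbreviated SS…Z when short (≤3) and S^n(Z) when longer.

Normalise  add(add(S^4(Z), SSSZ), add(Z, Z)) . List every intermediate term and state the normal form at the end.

Answer: normal form = S^7(Z)  (in 14 steps)

Reduction:
  start: add(add(S^4(Z), SSSZ), add(Z, Z))
  step 1: add(S(add(SSSZ, SSSZ)), add(Z, Z))
  step 2: S(add(add(SSSZ, SSSZ), add(Z, Z)))
  step 3: S(add(S(add(SSZ, SSSZ)), add(Z, Z)))
  step 4: S(S(add(add(SSZ, SSSZ), add(Z, Z))))
  step 5: S(S(add(S(add(SZ, SSSZ)), add(Z, Z))))
  step 6: S(S(S(add(add(SZ, SSSZ), add(Z, Z)))))
  step 7: S(S(S(add(S(add(Z, SSSZ)), add(Z, Z)))))
  step 8: S(S(S(S(add(add(Z, SSSZ), add(Z, Z))))))
  step 9: S(S(S(S(add(SSSZ, add(Z, Z))))))
  step 10: S(S(S(S(S(add(SSZ, add(Z, Z)))))))
  step 11: S(S(S(S(S(S(add(SZ, add(Z, Z))))))))
  step 12: S(S(S(S(S(S(S(add(Z, add(Z, Z)))))))))
  step 13: S(S(S(S(S(S(S(add(Z, Z))))))))
  step 14: S^7(Z)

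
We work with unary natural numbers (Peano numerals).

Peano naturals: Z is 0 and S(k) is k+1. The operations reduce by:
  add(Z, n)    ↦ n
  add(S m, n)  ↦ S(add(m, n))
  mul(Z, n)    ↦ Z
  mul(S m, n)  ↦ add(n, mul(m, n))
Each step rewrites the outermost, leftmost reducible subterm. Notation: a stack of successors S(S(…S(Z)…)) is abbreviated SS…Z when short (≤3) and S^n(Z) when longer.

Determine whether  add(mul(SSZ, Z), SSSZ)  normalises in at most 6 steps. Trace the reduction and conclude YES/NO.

Answer: YES — reaches normal form SSSZ in 6 ≤ 6 steps

Working:
  start: add(mul(SSZ, Z), SSSZ)
  step 1: add(add(Z, mul(SZ, Z)), SSSZ)
  step 2: add(mul(SZ, Z), SSSZ)
  step 3: add(add(Z, mul(Z, Z)), SSSZ)
  step 4: add(mul(Z, Z), SSSZ)
  step 5: add(Z, SSSZ)
  step 6: SSSZ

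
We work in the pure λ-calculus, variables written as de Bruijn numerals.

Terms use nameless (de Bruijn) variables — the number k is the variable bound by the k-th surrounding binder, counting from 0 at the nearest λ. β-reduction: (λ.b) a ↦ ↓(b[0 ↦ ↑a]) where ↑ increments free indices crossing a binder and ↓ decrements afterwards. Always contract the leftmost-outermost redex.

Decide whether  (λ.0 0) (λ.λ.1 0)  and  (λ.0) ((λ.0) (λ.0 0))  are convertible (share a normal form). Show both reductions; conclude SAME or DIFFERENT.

Answer: DIFFERENT — A ⇓ λ.λ.1 0, B ⇓ λ.0 0

Reduction:
Term A:
  start: (λ.0 0) (λ.λ.1 0)
  step 1: (λ.λ.1 0) (λ.λ.1 0)
  step 2: λ.(λ.λ.1 0) 0
  step 3: λ.λ.1 0

Term B:
  start: (λ.0) ((λ.0) (λ.0 0))
  step 1: (λ.0) (λ.0 0)
  step 2: λ.0 0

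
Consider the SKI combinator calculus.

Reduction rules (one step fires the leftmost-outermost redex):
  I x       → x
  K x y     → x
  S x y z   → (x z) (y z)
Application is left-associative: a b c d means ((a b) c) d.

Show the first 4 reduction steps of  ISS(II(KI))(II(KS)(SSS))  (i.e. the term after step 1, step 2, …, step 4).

Answer: after 4 steps: S(KS(SSS))(II(KI)(II(KS)(SSS)))

Working:
  start: ISS(II(KI))(II(KS)(SSS))
  [1] SS(II(KI))(II(KS)(SSS))
  [2] S(II(KS)(SSS))(II(KI)(II(KS)(SSS)))
  [3] S(I(KS)(SSS))(II(KI)(II(KS)(SSS)))
  [4] S(KS(SSS))(II(KI)(II(KS)(SSS)))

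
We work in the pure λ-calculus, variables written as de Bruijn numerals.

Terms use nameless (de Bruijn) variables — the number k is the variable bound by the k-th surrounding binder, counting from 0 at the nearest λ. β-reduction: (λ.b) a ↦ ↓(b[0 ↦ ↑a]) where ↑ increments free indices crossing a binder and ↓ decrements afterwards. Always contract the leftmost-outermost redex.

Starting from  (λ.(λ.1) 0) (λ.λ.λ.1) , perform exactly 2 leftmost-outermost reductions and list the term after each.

  start: (λ.(λ.1) 0) (λ.λ.λ.1)
  →1  (λ.λ.λ.λ.1) (λ.λ.λ.1)
  →2  λ.λ.λ.1

Answer: after 2 steps: λ.λ.λ.1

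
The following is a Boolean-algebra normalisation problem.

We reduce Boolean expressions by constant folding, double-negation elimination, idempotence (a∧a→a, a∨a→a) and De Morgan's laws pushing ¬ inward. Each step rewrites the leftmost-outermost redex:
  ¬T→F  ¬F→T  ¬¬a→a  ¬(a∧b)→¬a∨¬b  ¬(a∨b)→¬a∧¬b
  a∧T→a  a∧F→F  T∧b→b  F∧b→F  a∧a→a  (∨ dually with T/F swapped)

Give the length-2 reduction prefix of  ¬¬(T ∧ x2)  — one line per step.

Answer: after 2 steps: x2

Derivation:
  start: ¬¬(T ∧ x2)
  →1  T ∧ x2
  →2  x2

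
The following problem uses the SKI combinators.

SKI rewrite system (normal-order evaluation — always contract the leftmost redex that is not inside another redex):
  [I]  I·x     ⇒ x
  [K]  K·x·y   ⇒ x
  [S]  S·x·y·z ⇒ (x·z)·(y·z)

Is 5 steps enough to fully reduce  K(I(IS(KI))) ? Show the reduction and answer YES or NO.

Answer: YES — reaches normal form K(S(KI)) in 2 ≤ 5 steps

Derivation:
  start: K(I(IS(KI)))
  [1] K(IS(KI))
  [2] K(S(KI))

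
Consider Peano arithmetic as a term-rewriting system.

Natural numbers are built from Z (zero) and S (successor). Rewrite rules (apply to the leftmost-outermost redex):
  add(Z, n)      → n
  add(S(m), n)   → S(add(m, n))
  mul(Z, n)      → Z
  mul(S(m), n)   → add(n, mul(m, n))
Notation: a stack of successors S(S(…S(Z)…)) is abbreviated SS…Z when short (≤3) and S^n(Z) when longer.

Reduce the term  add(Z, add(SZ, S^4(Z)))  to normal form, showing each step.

  start: add(Z, add(SZ, S^4(Z)))
  [1] add(SZ, S^4(Z))
  [2] S(add(Z, S^4(Z)))
  [3] S^5(Z)

Answer: normal form = S^5(Z)  (in 3 steps)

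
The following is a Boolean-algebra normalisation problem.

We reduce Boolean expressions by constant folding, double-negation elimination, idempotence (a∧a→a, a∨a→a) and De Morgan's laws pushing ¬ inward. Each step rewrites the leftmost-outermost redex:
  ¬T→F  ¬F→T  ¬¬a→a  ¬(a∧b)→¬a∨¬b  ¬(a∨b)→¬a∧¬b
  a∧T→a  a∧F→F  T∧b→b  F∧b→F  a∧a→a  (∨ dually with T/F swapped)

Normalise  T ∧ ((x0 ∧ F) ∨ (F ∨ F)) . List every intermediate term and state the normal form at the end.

Answer: normal form = F  (in 4 steps)

Reduction:
  start: T ∧ ((x0 ∧ F) ∨ (F ∨ F))
  →1  (x0 ∧ F) ∨ (F ∨ F)
  →2  F ∨ (F ∨ F)
  →3  F ∨ F
  →4  F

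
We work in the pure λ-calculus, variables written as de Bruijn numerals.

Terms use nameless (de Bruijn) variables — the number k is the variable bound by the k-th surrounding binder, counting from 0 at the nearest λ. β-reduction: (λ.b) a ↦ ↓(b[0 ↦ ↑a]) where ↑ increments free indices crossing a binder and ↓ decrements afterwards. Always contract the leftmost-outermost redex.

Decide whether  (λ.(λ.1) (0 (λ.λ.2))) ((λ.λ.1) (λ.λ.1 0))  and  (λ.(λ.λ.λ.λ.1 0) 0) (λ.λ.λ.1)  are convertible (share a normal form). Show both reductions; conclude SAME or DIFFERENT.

Term A:
  start: (λ.(λ.1) (0 (λ.λ.2))) ((λ.λ.1) (λ.λ.1 0))
  →1  (λ.(λ.λ.1) (λ.λ.1 0)) ((λ.λ.1) (λ.λ.1 0) (λ.λ.(λ.λ.1) (λ.λ.1 0)))
  →2  (λ.λ.1) (λ.λ.1 0)
  →3  λ.λ.λ.1 0

Term B:
  start: (λ.(λ.λ.λ.λ.1 0) 0) (λ.λ.λ.1)
  →1  (λ.λ.λ.λ.1 0) (λ.λ.λ.1)
  →2  λ.λ.λ.1 0

Answer: SAME — A ⇓ λ.λ.λ.1 0, B ⇓ λ.λ.λ.1 0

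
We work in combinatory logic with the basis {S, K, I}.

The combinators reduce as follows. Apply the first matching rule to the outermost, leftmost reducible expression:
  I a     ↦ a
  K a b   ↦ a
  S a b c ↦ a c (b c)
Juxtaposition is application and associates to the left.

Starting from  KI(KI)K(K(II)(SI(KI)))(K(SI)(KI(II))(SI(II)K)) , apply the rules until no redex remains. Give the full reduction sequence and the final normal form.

  start: KI(KI)K(K(II)(SI(KI)))(K(SI)(KI(II))(SI(II)K))
  [1] IK(K(II)(SI(KI)))(K(SI)(KI(II))(SI(II)K))
  [2] K(K(II)(SI(KI)))(K(SI)(KI(II))(SI(II)K))
  [3] K(II)(SI(KI))
  [4] II
  [5] I

Answer: normal form = I  (in 5 steps)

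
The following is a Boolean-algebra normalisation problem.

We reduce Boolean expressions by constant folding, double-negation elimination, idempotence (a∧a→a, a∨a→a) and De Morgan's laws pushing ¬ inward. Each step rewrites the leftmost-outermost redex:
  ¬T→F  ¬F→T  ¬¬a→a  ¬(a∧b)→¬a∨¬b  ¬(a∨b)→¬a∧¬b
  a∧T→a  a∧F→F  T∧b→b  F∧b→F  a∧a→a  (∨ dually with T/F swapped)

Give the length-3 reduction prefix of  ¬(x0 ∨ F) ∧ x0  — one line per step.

  start: ¬(x0 ∨ F) ∧ x0
  →1  (¬x0 ∧ ¬F) ∧ x0
  →2  (¬x0 ∧ T) ∧ x0
  →3  ¬x0 ∧ x0

Answer: after 3 steps: ¬x0 ∧ x0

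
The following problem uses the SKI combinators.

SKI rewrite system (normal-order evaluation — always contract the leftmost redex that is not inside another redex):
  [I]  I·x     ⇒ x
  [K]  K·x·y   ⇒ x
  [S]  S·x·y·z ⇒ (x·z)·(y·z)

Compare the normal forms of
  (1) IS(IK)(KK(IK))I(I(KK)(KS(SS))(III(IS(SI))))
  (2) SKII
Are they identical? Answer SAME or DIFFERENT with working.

Term A:
  start: IS(IK)(KK(IK))I(I(KK)(KS(SS))(III(IS(SI))))
  →1  S(IK)(KK(IK))I(I(KK)(KS(SS))(III(IS(SI))))
  →2  IKI(KK(IK)I)(I(KK)(KS(SS))(III(IS(SI))))
  →3  KI(KK(IK)I)(I(KK)(KS(SS))(III(IS(SI))))
  →4  I(I(KK)(KS(SS))(III(IS(SI))))
  →5  I(KK)(KS(SS))(III(IS(SI)))
  →6  KK(KS(SS))(III(IS(SI)))
  →7  K(III(IS(SI)))
  →8  K(II(IS(SI)))
  →9  K(I(IS(SI)))
  →10  K(IS(SI))
  →11  K(S(SI))

Term B:
  start: SKII
  →1  KI(II)
  →2  I

Answer: DIFFERENT — A ⇓ K(S(SI)), B ⇓ I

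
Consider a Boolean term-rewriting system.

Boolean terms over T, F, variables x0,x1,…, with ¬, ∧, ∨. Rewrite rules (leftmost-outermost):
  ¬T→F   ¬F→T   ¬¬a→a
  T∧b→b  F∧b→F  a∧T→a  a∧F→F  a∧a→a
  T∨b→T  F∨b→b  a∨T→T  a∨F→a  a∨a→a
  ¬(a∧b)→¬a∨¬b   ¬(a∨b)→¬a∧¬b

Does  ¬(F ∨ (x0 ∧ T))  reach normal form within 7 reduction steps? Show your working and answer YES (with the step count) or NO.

  start: ¬(F ∨ (x0 ∧ T))
  →1  ¬F ∧ ¬(x0 ∧ T)
  →2  T ∧ ¬(x0 ∧ T)
  →3  ¬(x0 ∧ T)
  →4  ¬x0 ∨ ¬T
  →5  ¬x0 ∨ F
  →6  ¬x0

Answer: YES — reaches normal form ¬x0 in 6 ≤ 7 steps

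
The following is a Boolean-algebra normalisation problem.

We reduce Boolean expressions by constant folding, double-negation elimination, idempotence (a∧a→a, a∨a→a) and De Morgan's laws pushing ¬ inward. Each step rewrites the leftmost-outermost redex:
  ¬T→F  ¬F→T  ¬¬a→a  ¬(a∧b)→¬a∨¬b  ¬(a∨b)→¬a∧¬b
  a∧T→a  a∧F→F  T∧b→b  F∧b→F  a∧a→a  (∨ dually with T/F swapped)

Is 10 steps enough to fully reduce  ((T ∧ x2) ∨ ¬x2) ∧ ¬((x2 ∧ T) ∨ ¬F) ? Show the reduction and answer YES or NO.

Answer: YES — reaches normal form F in 8 ≤ 10 steps

Working:
  start: ((T ∧ x2) ∨ ¬x2) ∧ ¬((x2 ∧ T) ∨ ¬F)
  →1  (x2 ∨ ¬x2) ∧ ¬((x2 ∧ T) ∨ ¬F)
  →2  (x2 ∨ ¬x2) ∧ (¬(x2 ∧ T) ∧ ¬¬F)
  →3  (x2 ∨ ¬x2) ∧ ((¬x2 ∨ ¬T) ∧ ¬¬F)
  →4  (x2 ∨ ¬x2) ∧ ((¬x2 ∨ F) ∧ ¬¬F)
  →5  (x2 ∨ ¬x2) ∧ (¬x2 ∧ ¬¬F)
  →6  (x2 ∨ ¬x2) ∧ (¬x2 ∧ F)
  →7  (x2 ∨ ¬x2) ∧ F
  →8  F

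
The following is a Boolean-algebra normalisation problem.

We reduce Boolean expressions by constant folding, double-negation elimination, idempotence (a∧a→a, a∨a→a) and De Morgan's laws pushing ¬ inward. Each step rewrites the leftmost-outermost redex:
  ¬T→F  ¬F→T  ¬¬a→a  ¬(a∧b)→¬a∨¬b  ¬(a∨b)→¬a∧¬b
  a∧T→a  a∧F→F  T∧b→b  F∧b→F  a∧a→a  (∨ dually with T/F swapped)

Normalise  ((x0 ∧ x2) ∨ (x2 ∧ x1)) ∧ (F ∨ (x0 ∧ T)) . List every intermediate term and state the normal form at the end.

Answer: normal form = ((x0 ∧ x2) ∨ (x2 ∧ x1)) ∧ x0  (in 2 steps)

Working:
  start: ((x0 ∧ x2) ∨ (x2 ∧ x1)) ∧ (F ∨ (x0 ∧ T))
  step 1: ((x0 ∧ x2) ∨ (x2 ∧ x1)) ∧ (x0 ∧ T)
  step 2: ((x0 ∧ x2) ∨ (x2 ∧ x1)) ∧ x0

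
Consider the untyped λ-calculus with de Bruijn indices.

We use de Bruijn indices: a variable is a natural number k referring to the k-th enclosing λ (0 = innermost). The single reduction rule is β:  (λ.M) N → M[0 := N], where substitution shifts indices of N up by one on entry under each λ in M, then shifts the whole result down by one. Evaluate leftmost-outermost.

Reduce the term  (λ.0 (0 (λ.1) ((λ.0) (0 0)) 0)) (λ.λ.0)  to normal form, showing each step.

Answer: normal form = λ.0  (in 2 steps)

Derivation:
  start: (λ.0 (0 (λ.1) ((λ.0) (0 0)) 0)) (λ.λ.0)
  step 1: (λ.λ.0) ((λ.λ.0) (λ.λ.λ.0) ((λ.0) ((λ.λ.0) (λ.λ.0))) (λ.λ.0))
  step 2: λ.0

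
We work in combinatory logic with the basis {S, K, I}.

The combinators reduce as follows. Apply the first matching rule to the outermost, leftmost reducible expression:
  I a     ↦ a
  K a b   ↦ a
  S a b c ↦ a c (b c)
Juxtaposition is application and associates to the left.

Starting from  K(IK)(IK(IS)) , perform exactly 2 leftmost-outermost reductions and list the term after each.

  start: K(IK)(IK(IS))
  [1] IK
  [2] K

Answer: after 2 steps: K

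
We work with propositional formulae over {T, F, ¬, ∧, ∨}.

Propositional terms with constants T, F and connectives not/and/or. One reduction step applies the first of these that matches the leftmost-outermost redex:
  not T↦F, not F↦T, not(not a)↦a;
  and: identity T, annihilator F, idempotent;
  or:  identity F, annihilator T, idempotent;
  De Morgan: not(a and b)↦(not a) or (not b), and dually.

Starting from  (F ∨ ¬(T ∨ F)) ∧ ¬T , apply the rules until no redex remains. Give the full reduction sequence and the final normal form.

Answer: normal form = F  (in 5 steps)

Working:
  start: (F ∨ ¬(T ∨ F)) ∧ ¬T
  step 1: ¬(T ∨ F) ∧ ¬T
  step 2: (¬T ∧ ¬F) ∧ ¬T
  step 3: (F ∧ ¬F) ∧ ¬T
  step 4: F ∧ ¬T
  step 5: F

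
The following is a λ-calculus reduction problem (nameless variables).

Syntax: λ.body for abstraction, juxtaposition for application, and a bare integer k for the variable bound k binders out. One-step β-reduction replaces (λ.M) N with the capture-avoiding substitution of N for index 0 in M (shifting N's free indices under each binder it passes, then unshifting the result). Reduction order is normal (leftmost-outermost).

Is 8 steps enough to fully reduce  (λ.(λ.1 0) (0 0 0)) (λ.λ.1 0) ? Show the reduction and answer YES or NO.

Answer: YES — reaches normal form λ.λ.1 0 in 8 ≤ 8 steps

Reduction:
  start: (λ.(λ.1 0) (0 0 0)) (λ.λ.1 0)
  →1  (λ.(λ.λ.1 0) 0) ((λ.λ.1 0) (λ.λ.1 0) (λ.λ.1 0))
  →2  (λ.λ.1 0) ((λ.λ.1 0) (λ.λ.1 0) (λ.λ.1 0))
  →3  λ.(λ.λ.1 0) (λ.λ.1 0) (λ.λ.1 0) 0
  →4  λ.(λ.(λ.λ.1 0) 0) (λ.λ.1 0) 0
  →5  λ.(λ.λ.1 0) (λ.λ.1 0) 0
  →6  λ.(λ.(λ.λ.1 0) 0) 0
  →7  λ.(λ.λ.1 0) 0
  →8  λ.λ.1 0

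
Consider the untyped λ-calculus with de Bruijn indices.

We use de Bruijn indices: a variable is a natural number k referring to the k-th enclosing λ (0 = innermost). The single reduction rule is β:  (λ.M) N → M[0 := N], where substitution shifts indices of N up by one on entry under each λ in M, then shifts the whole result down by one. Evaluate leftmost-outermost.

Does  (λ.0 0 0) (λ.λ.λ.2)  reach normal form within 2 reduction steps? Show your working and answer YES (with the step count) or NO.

Answer: NO — after 2 steps the term is (λ.λ.λ.λ.λ.2) (λ.λ.λ.2), not yet normal

Reduction:
  start: (λ.0 0 0) (λ.λ.λ.2)
  →1  (λ.λ.λ.2) (λ.λ.λ.2) (λ.λ.λ.2)
  →2  (λ.λ.λ.λ.λ.2) (λ.λ.λ.2)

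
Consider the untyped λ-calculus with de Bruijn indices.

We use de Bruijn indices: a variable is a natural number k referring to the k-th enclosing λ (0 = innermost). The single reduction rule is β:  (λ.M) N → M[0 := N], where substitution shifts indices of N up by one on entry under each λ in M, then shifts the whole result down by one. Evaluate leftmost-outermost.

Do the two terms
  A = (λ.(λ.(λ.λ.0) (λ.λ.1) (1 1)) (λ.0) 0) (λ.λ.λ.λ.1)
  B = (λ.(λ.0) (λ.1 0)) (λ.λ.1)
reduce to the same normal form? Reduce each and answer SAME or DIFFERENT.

Answer: SAME — A ⇓ λ.λ.1, B ⇓ λ.λ.1

Derivation:
Term A:
  start: (λ.(λ.(λ.λ.0) (λ.λ.1) (1 1)) (λ.0) 0) (λ.λ.λ.λ.1)
  step 1: (λ.(λ.λ.0) (λ.λ.1) ((λ.λ.λ.λ.1) (λ.λ.λ.λ.1))) (λ.0) (λ.λ.λ.λ.1)
  step 2: (λ.λ.0) (λ.λ.1) ((λ.λ.λ.λ.1) (λ.λ.λ.λ.1)) (λ.λ.λ.λ.1)
  step 3: (λ.0) ((λ.λ.λ.λ.1) (λ.λ.λ.λ.1)) (λ.λ.λ.λ.1)
  step 4: (λ.λ.λ.λ.1) (λ.λ.λ.λ.1) (λ.λ.λ.λ.1)
  step 5: (λ.λ.λ.1) (λ.λ.λ.λ.1)
  step 6: λ.λ.1

Term B:
  start: (λ.(λ.0) (λ.1 0)) (λ.λ.1)
  step 1: (λ.0) (λ.(λ.λ.1) 0)
  step 2: λ.(λ.λ.1) 0
  step 3: λ.λ.1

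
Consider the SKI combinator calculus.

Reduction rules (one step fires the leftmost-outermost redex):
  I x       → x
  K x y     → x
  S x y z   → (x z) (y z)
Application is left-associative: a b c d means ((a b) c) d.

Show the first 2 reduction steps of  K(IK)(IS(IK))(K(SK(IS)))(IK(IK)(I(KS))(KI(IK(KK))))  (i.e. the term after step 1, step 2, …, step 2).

  start: K(IK)(IS(IK))(K(SK(IS)))(IK(IK)(I(KS))(KI(IK(KK))))
  →1  IK(K(SK(IS)))(IK(IK)(I(KS))(KI(IK(KK))))
  →2  K(K(SK(IS)))(IK(IK)(I(KS))(KI(IK(KK))))

Answer: after 2 steps: K(K(SK(IS)))(IK(IK)(I(KS))(KI(IK(KK))))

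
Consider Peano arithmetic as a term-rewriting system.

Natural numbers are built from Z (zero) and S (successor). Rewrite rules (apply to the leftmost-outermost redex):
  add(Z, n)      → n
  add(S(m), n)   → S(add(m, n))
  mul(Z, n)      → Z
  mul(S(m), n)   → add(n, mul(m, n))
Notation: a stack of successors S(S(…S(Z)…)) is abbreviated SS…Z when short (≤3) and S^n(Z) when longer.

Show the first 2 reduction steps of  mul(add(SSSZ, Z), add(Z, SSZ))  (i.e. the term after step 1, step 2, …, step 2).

Answer: after 2 steps: add(add(Z, SSZ), mul(add(SSZ, Z), add(Z, SSZ)))

Reduction:
  start: mul(add(SSSZ, Z), add(Z, SSZ))
  step 1: mul(S(add(SSZ, Z)), add(Z, SSZ))
  step 2: add(add(Z, SSZ), mul(add(SSZ, Z), add(Z, SSZ)))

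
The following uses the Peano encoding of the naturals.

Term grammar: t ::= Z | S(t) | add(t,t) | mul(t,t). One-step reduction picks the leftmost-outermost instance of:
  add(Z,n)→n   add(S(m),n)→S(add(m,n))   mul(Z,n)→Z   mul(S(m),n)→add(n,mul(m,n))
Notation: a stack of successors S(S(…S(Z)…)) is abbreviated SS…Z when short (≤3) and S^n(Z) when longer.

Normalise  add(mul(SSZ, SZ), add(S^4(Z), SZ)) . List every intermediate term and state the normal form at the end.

  start: add(mul(SSZ, SZ), add(S^4(Z), SZ))
  [1] add(add(SZ, mul(SZ, SZ)), add(S^4(Z), SZ))
  [2] add(S(add(Z, mul(SZ, SZ))), add(S^4(Z), SZ))
  [3] S(add(add(Z, mul(SZ, SZ)), add(S^4(Z), SZ)))
  [4] S(add(mul(SZ, SZ), add(S^4(Z), SZ)))
  [5] S(add(add(SZ, mul(Z, SZ)), add(S^4(Z), SZ)))
  [6] S(add(S(add(Z, mul(Z, SZ))), add(S^4(Z), SZ)))
  [7] S(S(add(add(Z, mul(Z, SZ)), add(S^4(Z), SZ))))
  [8] S(S(add(mul(Z, SZ), add(S^4(Z), SZ))))
  [9] S(S(add(Z, add(S^4(Z), SZ))))
  [10] S(S(add(S^4(Z), SZ)))
  [11] S(S(S(add(SSSZ, SZ))))
  [12] S(S(S(S(add(SSZ, SZ)))))
  [13] S(S(S(S(S(add(SZ, SZ))))))
  [14] S(S(S(S(S(S(add(Z, SZ)))))))
  [15] S^7(Z)

Answer: normal form = S^7(Z)  (in 15 steps)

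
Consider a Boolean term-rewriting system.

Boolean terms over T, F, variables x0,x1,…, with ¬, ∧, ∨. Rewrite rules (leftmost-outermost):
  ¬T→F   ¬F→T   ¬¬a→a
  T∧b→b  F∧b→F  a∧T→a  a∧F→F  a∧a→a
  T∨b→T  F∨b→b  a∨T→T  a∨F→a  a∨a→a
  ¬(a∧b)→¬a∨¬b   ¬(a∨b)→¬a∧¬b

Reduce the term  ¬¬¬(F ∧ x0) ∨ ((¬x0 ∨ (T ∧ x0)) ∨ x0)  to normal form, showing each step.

  start: ¬¬¬(F ∧ x0) ∨ ((¬x0 ∨ (T ∧ x0)) ∨ x0)
  step 1: ¬(F ∧ x0) ∨ ((¬x0 ∨ (T ∧ x0)) ∨ x0)
  step 2: (¬F ∨ ¬x0) ∨ ((¬x0 ∨ (T ∧ x0)) ∨ x0)
  step 3: (T ∨ ¬x0) ∨ ((¬x0 ∨ (T ∧ x0)) ∨ x0)
  step 4: T ∨ ((¬x0 ∨ (T ∧ x0)) ∨ x0)
  step 5: T

Answer: normal form = T  (in 5 steps)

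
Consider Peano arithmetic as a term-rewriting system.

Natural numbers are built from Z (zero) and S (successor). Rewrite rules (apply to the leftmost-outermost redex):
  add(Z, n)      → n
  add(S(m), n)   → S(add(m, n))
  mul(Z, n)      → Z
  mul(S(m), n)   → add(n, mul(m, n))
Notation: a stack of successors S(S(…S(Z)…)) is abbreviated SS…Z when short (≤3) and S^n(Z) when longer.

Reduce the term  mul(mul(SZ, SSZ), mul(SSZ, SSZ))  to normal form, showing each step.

Answer: normal form = S^8(Z)  (in 36 steps)

Reduction:
  start: mul(mul(SZ, SSZ), mul(SSZ, SSZ))
  [1] mul(add(SSZ, mul(Z, SSZ)), mul(SSZ, SSZ))
  [2] mul(S(add(SZ, mul(Z, SSZ))), mul(SSZ, SSZ))
  [3] add(mul(SSZ, SSZ), mul(add(SZ, mul(Z, SSZ)), mul(SSZ, SSZ)))
  [4] add(add(SSZ, mul(SZ, SSZ)), mul(add(SZ, mul(Z, SSZ)), mul(SSZ, SSZ)))
  [5] add(S(add(SZ, mul(SZ, SSZ))), mul(add(SZ, mul(Z, SSZ)), mul(SSZ, SSZ)))
  [6] S(add(add(SZ, mul(SZ, SSZ)), mul(add(SZ, mul(Z, SSZ)), mul(SSZ, SSZ))))
  [7] S(add(S(add(Z, mul(SZ, SSZ))), mul(add(SZ, mul(Z, SSZ)), mul(SSZ, SSZ))))
  [8] S(S(add(add(Z, mul(SZ, SSZ)), mul(add(SZ, mul(Z, SSZ)), mul(SSZ, SSZ)))))
  [9] S(S(add(mul(SZ, SSZ), mul(add(SZ, mul(Z, SSZ)), mul(SSZ, SSZ)))))
  [10] S(S(add(add(SSZ, mul(Z, SSZ)), mul(add(SZ, mul(Z, SSZ)), mul(SSZ, SSZ)))))
  [11] S(S(add(S(add(SZ, mul(Z, SSZ))), mul(add(SZ, mul(Z, SSZ)), mul(SSZ, SSZ)))))
  [12] S(S(S(add(add(SZ, mul(Z, SSZ)), mul(add(SZ, mul(Z, SSZ)), mul(SSZ, SSZ))))))
  [13] S(S(S(add(S(add(Z, mul(Z, SSZ))), mul(add(SZ, mul(Z, SSZ)), mul(SSZ, SSZ))))))
  [14] S(S(S(S(add(add(Z, mul(Z, SSZ)), mul(add(SZ, mul(Z, SSZ)), mul(SSZ, SSZ)))))))
  [15] S(S(S(S(add(mul(Z, SSZ), mul(add(SZ, mul(Z, SSZ)), mul(SSZ, SSZ)))))))
  [16] S(S(S(S(add(Z, mul(add(SZ, mul(Z, SSZ)), mul(SSZ, SSZ)))))))
  [17] S(S(S(S(mul(add(SZ, mul(Z, SSZ)), mul(SSZ, SSZ))))))
  [18] S(S(S(S(mul(S(add(Z, mul(Z, SSZ))), mul(SSZ, SSZ))))))
  [19] S(S(S(S(add(mul(SSZ, SSZ), mul(add(Z, mul(Z, SSZ)), mul(SSZ, SSZ)))))))
  [20] S(S(S(S(add(add(SSZ, mul(SZ, SSZ)), mul(add(Z, mul(Z, SSZ)), mul(SSZ, SSZ)))))))
  [21] S(S(S(S(add(S(add(SZ, mul(SZ, SSZ))), mul(add(Z, mul(Z, SSZ)), mul(SSZ, SSZ)))))))
  [22] S(S(S(S(S(add(add(SZ, mul(SZ, SSZ)), mul(add(Z, mul(Z, SSZ)), mul(SSZ, SSZ))))))))
  [23] S(S(S(S(S(add(S(add(Z, mul(SZ, SSZ))), mul(add(Z, mul(Z, SSZ)), mul(SSZ, SSZ))))))))
  [24] S(S(S(S(S(S(add(add(Z, mul(SZ, SSZ)), mul(add(Z, mul(Z, SSZ)), mul(SSZ, SSZ)))))))))
  [25] S(S(S(S(S(S(add(mul(SZ, SSZ), mul(add(Z, mul(Z, SSZ)), mul(SSZ, SSZ)))))))))
  [26] S(S(S(S(S(S(add(add(SSZ, mul(Z, SSZ)), mul(add(Z, mul(Z, SSZ)), mul(SSZ, SSZ)))))))))
  [27] S(S(S(S(S(S(add(S(add(SZ, mul(Z, SSZ))), mul(add(Z, mul(Z, SSZ)), mul(SSZ, SSZ)))))))))
  [28] S(S(S(S(S(S(S(add(add(SZ, mul(Z, SSZ)), mul(add(Z, mul(Z, SSZ)), mul(SSZ, SSZ))))))))))
  [29] S(S(S(S(S(S(S(add(S(add(Z, mul(Z, SSZ))), mul(add(Z, mul(Z, SSZ)), mul(SSZ, SSZ))))))))))
  [30] S(S(S(S(S(S(S(S(add(add(Z, mul(Z, SSZ)), mul(add(Z, mul(Z, SSZ)), mul(SSZ, SSZ)))))))))))
  [31] S(S(S(S(S(S(S(S(add(mul(Z, SSZ), mul(add(Z, mul(Z, SSZ)), mul(SSZ, SSZ)))))))))))
  [32] S(S(S(S(S(S(S(S(add(Z, mul(add(Z, mul(Z, SSZ)), mul(SSZ, SSZ)))))))))))
  [33] S(S(S(S(S(S(S(S(mul(add(Z, mul(Z, SSZ)), mul(SSZ, SSZ))))))))))
  [34] S(S(S(S(S(S(S(S(mul(mul(Z, SSZ), mul(SSZ, SSZ))))))))))
  [35] S(S(S(S(S(S(S(S(mul(Z, mul(SSZ, SSZ))))))))))
  [36] S^8(Z)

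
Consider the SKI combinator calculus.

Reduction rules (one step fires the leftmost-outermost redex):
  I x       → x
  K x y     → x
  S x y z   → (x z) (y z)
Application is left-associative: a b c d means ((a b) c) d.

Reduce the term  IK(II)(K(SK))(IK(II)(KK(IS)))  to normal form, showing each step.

  start: IK(II)(K(SK))(IK(II)(KK(IS)))
  step 1: K(II)(K(SK))(IK(II)(KK(IS)))
  step 2: II(IK(II)(KK(IS)))
  step 3: I(IK(II)(KK(IS)))
  step 4: IK(II)(KK(IS))
  step 5: K(II)(KK(IS))
  step 6: II
  step 7: I

Answer: normal form = I  (in 7 steps)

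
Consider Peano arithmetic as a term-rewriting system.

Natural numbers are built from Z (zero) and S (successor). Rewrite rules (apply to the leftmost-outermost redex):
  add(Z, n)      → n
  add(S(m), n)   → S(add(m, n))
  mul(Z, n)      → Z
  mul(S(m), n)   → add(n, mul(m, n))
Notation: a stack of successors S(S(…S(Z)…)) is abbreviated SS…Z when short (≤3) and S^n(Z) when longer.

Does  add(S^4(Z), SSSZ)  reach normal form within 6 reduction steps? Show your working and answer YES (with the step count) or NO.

Answer: YES — reaches normal form S^7(Z) in 5 ≤ 6 steps

Derivation:
  start: add(S^4(Z), SSSZ)
  step 1: S(add(SSSZ, SSSZ))
  step 2: S(S(add(SSZ, SSSZ)))
  step 3: S(S(S(add(SZ, SSSZ))))
  step 4: S(S(S(S(add(Z, SSSZ)))))
  step 5: S^7(Z)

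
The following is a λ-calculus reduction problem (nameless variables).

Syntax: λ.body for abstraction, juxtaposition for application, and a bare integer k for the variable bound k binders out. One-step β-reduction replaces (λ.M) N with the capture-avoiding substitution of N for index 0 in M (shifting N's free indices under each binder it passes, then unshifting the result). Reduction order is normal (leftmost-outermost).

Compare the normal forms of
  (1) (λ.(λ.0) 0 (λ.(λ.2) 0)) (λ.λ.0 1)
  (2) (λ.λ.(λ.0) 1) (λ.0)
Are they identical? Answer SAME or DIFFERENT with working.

Answer: DIFFERENT — A ⇓ λ.0 (λ.λ.λ.0 1), B ⇓ λ.λ.0

Reduction:
Term A:
  start: (λ.(λ.0) 0 (λ.(λ.2) 0)) (λ.λ.0 1)
  [1] (λ.0) (λ.λ.0 1) (λ.(λ.λ.λ.0 1) 0)
  [2] (λ.λ.0 1) (λ.(λ.λ.λ.0 1) 0)
  [3] λ.0 (λ.(λ.λ.λ.0 1) 0)
  [4] λ.0 (λ.λ.λ.0 1)

Term B:
  start: (λ.λ.(λ.0) 1) (λ.0)
  [1] λ.(λ.0) (λ.0)
  [2] λ.λ.0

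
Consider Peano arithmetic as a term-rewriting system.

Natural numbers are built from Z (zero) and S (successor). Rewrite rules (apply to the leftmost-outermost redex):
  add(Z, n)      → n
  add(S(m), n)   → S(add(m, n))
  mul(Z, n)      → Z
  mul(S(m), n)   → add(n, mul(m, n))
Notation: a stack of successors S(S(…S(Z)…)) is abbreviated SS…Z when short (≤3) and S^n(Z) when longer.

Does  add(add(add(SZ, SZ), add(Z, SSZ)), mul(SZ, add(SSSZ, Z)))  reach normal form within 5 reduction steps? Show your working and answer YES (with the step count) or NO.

  start: add(add(add(SZ, SZ), add(Z, SSZ)), mul(SZ, add(SSSZ, Z)))
  [1] add(add(S(add(Z, SZ)), add(Z, SSZ)), mul(SZ, add(SSSZ, Z)))
  [2] add(S(add(add(Z, SZ), add(Z, SSZ))), mul(SZ, add(SSSZ, Z)))
  [3] S(add(add(add(Z, SZ), add(Z, SSZ)), mul(SZ, add(SSSZ, Z))))
  [4] S(add(add(SZ, add(Z, SSZ)), mul(SZ, add(SSSZ, Z))))
  [5] S(add(S(add(Z, add(Z, SSZ))), mul(SZ, add(SSSZ, Z))))

Answer: NO — after 5 steps the term is S(add(S(add(Z, add(Z, SSZ))), mul(SZ, add(SSSZ, Z)))), not yet normal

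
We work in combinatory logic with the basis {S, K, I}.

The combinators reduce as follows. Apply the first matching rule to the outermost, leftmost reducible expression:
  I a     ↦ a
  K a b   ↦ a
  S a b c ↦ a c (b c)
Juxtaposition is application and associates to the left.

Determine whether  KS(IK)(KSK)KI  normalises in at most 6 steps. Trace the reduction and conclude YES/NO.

Answer: YES — reaches normal form SI(KI) in 3 ≤ 6 steps

Working:
  start: KS(IK)(KSK)KI
  [1] S(KSK)KI
  [2] KSKI(KI)
  [3] SI(KI)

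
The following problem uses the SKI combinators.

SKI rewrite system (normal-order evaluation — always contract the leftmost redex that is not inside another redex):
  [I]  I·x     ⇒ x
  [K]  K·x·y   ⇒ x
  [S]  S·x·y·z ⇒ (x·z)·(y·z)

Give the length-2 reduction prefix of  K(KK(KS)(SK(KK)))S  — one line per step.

Answer: after 2 steps: K(SK(KK))

Derivation:
  start: K(KK(KS)(SK(KK)))S
  →1  KK(KS)(SK(KK))
  →2  K(SK(KK))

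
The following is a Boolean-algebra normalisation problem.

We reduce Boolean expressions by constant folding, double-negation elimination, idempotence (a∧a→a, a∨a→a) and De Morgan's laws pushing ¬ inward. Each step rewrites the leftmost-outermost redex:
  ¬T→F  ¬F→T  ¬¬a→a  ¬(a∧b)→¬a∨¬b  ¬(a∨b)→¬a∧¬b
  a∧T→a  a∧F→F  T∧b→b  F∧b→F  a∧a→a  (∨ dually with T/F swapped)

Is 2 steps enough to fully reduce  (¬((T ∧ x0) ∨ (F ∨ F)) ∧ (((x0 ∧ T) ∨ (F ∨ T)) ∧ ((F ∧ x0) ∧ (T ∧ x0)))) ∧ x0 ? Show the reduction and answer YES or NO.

  start: (¬((T ∧ x0) ∨ (F ∨ F)) ∧ (((x0 ∧ T) ∨ (F ∨ T)) ∧ ((F ∧ x0) ∧ (T ∧ x0)))) ∧ x0
  [1] ((¬(T ∧ x0) ∧ ¬(F ∨ F)) ∧ (((x0 ∧ T) ∨ (F ∨ T)) ∧ ((F ∧ x0) ∧ (T ∧ x0)))) ∧ x0
  [2] (((¬T ∨ ¬x0) ∧ ¬(F ∨ F)) ∧ (((x0 ∧ T) ∨ (F ∨ T)) ∧ ((F ∧ x0) ∧ (T ∧ x0)))) ∧ x0

Answer: NO — after 2 steps the term is (((¬T ∨ ¬x0) ∧ ¬(F ∨ F)) ∧ (((x0 ∧ T) ∨ (F ∨ T)) ∧ ((F ∧ x0) ∧ (T ∧ x0)))) ∧ x0, not yet normal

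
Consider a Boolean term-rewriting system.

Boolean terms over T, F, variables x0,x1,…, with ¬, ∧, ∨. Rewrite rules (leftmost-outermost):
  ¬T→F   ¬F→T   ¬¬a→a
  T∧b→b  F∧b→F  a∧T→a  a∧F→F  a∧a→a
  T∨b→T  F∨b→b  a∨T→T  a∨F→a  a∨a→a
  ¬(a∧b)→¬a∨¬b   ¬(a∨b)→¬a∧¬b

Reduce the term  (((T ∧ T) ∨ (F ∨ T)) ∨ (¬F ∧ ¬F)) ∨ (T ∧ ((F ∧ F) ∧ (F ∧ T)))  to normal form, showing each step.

Answer: normal form = T  (in 4 steps)

Derivation:
  start: (((T ∧ T) ∨ (F ∨ T)) ∨ (¬F ∧ ¬F)) ∨ (T ∧ ((F ∧ F) ∧ (F ∧ T)))
  [1] ((T ∨ (F ∨ T)) ∨ (¬F ∧ ¬F)) ∨ (T ∧ ((F ∧ F) ∧ (F ∧ T)))
  [2] (T ∨ (¬F ∧ ¬F)) ∨ (T ∧ ((F ∧ F) ∧ (F ∧ T)))
  [3] T ∨ (T ∧ ((F ∧ F) ∧ (F ∧ T)))
  [4] T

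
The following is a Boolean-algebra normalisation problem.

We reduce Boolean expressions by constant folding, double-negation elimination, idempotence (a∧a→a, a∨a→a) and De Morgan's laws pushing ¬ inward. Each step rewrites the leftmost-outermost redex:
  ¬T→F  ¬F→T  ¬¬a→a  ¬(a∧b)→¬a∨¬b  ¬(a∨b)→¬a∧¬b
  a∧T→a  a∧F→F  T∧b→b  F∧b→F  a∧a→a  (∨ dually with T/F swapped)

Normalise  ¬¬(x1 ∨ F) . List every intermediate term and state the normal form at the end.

  start: ¬¬(x1 ∨ F)
  [1] x1 ∨ F
  [2] x1

Answer: normal form = x1  (in 2 steps)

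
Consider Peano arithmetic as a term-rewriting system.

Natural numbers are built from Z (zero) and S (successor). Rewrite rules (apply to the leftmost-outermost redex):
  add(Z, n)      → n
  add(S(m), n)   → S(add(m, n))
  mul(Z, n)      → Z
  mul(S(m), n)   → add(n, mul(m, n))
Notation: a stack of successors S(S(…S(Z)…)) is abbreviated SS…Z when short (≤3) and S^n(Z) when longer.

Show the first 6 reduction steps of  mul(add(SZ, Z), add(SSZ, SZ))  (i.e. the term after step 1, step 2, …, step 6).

  start: mul(add(SZ, Z), add(SSZ, SZ))
  [1] mul(S(add(Z, Z)), add(SSZ, SZ))
  [2] add(add(SSZ, SZ), mul(add(Z, Z), add(SSZ, SZ)))
  [3] add(S(add(SZ, SZ)), mul(add(Z, Z), add(SSZ, SZ)))
  [4] S(add(add(SZ, SZ), mul(add(Z, Z), add(SSZ, SZ))))
  [5] S(add(S(add(Z, SZ)), mul(add(Z, Z), add(SSZ, SZ))))
  [6] S(S(add(add(Z, SZ), mul(add(Z, Z), add(SSZ, SZ)))))

Answer: after 6 steps: S(S(add(add(Z, SZ), mul(add(Z, Z), add(SSZ, SZ)))))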